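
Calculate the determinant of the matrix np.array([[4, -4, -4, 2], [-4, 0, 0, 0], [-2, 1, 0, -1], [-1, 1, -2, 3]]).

80

Expand along row 2 (it has 3 zeros):
  − (-4) · M_21   where M_21 = det([-4 -4 2; 1 0 -1; 1 -2 3]) = 20
det = (-1)·(-4)·(20) = 80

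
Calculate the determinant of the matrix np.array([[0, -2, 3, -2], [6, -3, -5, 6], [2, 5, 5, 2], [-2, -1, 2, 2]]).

Expand along row 1 (it has 1 zero):
  − (-2) · M_12   where M_12 = det([6 -5 6; 2 5 2; -2 2 2]) = 160
  + (3) · M_13   where M_13 = det([6 -3 6; 2 5 2; -2 -1 2]) = 144
  − (-2) · M_14   where M_14 = det([6 -3 -5; 2 5 5; -2 -1 2]) = 92
det = (-1)·(-2)·(160) + (+1)·(3)·(144) + (-1)·(-2)·(92) = 936

936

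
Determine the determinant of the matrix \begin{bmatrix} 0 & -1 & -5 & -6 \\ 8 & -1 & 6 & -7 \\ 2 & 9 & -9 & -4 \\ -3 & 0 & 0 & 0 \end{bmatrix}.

Expand along row 4 (it has 3 zeros):
  − (-3) · M_41   where M_41 = det([-1 -5 -6; -1 6 -7; 9 -9 -4]) = 692
det = (-1)·(-3)·(692) = 2076

2076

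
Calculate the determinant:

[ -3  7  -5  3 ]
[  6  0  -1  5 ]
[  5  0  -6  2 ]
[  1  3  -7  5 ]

800

Expand along column 2 (it has 2 zeros):
  − (7) · M_12   where M_12 = det([6 -1 5; 5 -6 2; 1 -7 5]) = -218
  + (3) · M_42   where M_42 = det([-3 -5 3; 6 -1 5; 5 -6 2]) = -242
det = (-1)·(7)·(-218) + (+1)·(3)·(-242) = 800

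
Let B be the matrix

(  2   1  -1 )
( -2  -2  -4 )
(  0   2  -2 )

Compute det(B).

Expand along column 1:
  + 2 · |-2 -4; 2 -2| = 2·(4 − (-8)) = 24
  − (-2) · |1 -1; 2 -2| = −(-2)·(-2 − (-2)) = 0
Sum: (24) + (0) = 24

The determinant is 24.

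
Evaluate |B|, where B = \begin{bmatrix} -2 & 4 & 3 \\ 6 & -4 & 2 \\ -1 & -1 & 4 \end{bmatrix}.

The determinant is -106.

Expand along column 1:
  + (-2) · |-4 2; -1 4| = (-2)·(-16 − (-2)) = 28
  − 6 · |4 3; -1 4| = −6·(16 − (-3)) = -114
  + (-1) · |4 3; -4 2| = (-1)·(8 − (-12)) = -20
Sum: (28) + (-114) + (-20) = -106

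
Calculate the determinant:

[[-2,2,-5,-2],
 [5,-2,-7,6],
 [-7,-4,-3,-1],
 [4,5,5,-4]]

The determinant is -659.

Expand along row 1:
  + (-2) · M_11   where M_11 = det([-2 -7 6; -4 -3 -1; 5 5 -4]) = 83
  − (2) · M_12   where M_12 = det([5 -7 6; -7 -3 -1; 4 5 -4]) = 171
  + (-5) · M_13   where M_13 = det([5 -2 6; -7 -4 -1; 4 5 -4]) = 55
  − (-2) · M_14   where M_14 = det([5 -2 -7; -7 -4 -3; 4 5 5]) = 62
det = (+1)·(-2)·(83) + (-1)·(2)·(171) + (+1)·(-5)·(55) + (-1)·(-2)·(62) = -659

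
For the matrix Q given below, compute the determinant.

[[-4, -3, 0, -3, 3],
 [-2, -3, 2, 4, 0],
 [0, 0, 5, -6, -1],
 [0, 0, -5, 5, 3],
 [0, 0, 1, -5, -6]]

Q is block upper-triangular with a 2×2 block and a 3×3 block on the diagonal, so its determinant equals the product of the determinants of the diagonal blocks.
det of the 2×2 block = 6
det of the 3×3 block = 67
det = (6)·(67) = 402

|Q| = 402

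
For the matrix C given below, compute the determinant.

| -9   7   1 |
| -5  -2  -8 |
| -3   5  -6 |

Expand along row 1:
  + (-9) · |-2 -8; 5 -6| = (-9)·(12 − (-40)) = -468
  − 7 · |-5 -8; -3 -6| = −7·(30 − 24) = -42
  + 1 · |-5 -2; -3 5| = 1·(-25 − 6) = -31
Sum: (-468) + (-42) + (-31) = -541

-541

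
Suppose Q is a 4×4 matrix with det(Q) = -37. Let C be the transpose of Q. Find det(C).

det(Qᵀ) = det(Q).
det(C) = (1)·(-37) = -37

-37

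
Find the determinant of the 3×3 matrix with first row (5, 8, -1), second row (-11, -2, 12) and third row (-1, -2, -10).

Expand along row 1:
  + 5 · |-2 12; -2 -10| = 5·(20 − (-24)) = 220
  − 8 · |-11 12; -1 -10| = −8·(110 − (-12)) = -976
  + (-1) · |-11 -2; -1 -2| = (-1)·(22 − 2) = -20
Sum: (220) + (-976) + (-20) = -776

The determinant is -776.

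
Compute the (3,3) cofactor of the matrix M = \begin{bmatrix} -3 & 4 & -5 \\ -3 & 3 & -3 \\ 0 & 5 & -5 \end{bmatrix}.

Delete row 3 and column 3; the remaining 2×2 submatrix is [-3 4; -3 3].
Its determinant is (-3)·3 − 4·(-3) = 3.
The cofactor carries sign (−1)^(3+3) = +1, so C_{3,3} = +(3) = 3.

3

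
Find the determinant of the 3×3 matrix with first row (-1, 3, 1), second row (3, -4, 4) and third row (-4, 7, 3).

Expand along column 1:
  + (-1) · |-4 4; 7 3| = (-1)·(-12 − 28) = 40
  − 3 · |3 1; 7 3| = −3·(9 − 7) = -6
  + (-4) · |3 1; -4 4| = (-4)·(12 − (-4)) = -64
Sum: (40) + (-6) + (-64) = -30

-30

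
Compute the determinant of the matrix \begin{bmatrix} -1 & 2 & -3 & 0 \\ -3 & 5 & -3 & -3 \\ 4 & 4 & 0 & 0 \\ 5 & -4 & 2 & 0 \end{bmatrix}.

Expand along column 4 (it has 3 zeros):
  + (-3) · M_24   where M_24 = det([-1 2 -3; 4 4 0; 5 -4 2]) = 84
det = (+1)·(-3)·(84) = -252

-252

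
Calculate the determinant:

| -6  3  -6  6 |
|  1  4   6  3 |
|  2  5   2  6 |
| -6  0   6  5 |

Expand along row 4 (it has 1 zero):
  − (-6) · M_41   where M_41 = det([3 -6 6; 4 6 3; 5 2 6]) = 12
  − (6) · M_43   where M_43 = det([-6 3 6; 1 4 3; 2 5 6]) = -72
  + (5) · M_44   where M_44 = det([-6 3 -6; 1 4 6; 2 5 2]) = 180
det = (-1)·(-6)·(12) + (-1)·(6)·(-72) + (+1)·(5)·(180) = 1404

1404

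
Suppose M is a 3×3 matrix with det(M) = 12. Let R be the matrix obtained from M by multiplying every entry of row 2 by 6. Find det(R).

72

Scaling one row by 6 multiplies the determinant by 6.
det(R) = (6)·(12) = 72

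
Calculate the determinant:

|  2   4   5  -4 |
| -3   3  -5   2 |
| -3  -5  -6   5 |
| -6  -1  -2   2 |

The determinant is -13.

Expand along row 1:
  + (2) · M_11   where M_11 = det([3 -5 2; -5 -6 5; -1 -2 2]) = -23
  − (4) · M_12   where M_12 = det([-3 -5 2; -3 -6 5; -6 -2 2]) = 66
  + (5) · M_13   where M_13 = det([-3 3 2; -3 -5 5; -6 -1 2]) = -111
  − (-4) · M_14   where M_14 = det([-3 3 -5; -3 -5 -6; -6 -1 -2]) = 213
det = (+1)·(2)·(-23) + (-1)·(4)·(66) + (+1)·(5)·(-111) + (-1)·(-4)·(213) = -13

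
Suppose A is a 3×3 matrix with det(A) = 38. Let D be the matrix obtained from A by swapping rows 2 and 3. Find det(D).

Swapping two rows multiplies the determinant by −1.
det(D) = (-1)·(38) = -38

det(D) = -38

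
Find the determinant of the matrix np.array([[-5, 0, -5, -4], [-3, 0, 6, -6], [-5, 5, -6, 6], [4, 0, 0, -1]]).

Expand along column 2 (it has 3 zeros):
  − (5) · M_32   where M_32 = det([-5 -5 -4; -3 6 -6; 4 0 -1]) = 261
det = (-1)·(5)·(261) = -1305

The determinant is -1305.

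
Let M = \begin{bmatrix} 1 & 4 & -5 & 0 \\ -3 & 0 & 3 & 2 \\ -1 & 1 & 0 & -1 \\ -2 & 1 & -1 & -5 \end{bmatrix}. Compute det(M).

Expand along row 1 (it has 1 zero):
  + (1) · M_11   where M_11 = det([0 3 2; 1 0 -1; 1 -1 -5]) = 10
  − (4) · M_12   where M_12 = det([-3 3 2; -1 0 -1; -2 -1 -5]) = -4
  + (-5) · M_13   where M_13 = det([-3 0 2; -1 1 -1; -2 1 -5]) = 14
det = (+1)·(1)·(10) + (-1)·(4)·(-4) + (+1)·(-5)·(14) = -44

-44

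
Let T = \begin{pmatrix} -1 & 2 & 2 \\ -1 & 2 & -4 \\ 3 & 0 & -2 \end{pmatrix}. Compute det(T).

Expand along column 2:
  − 2 · |-1 -4; 3 -2| = −2·(2 − (-12)) = -28
  + 2 · |-1 2; 3 -2| = 2·(2 − 6) = -8
Sum: (-28) + (-8) = -36

The determinant is -36.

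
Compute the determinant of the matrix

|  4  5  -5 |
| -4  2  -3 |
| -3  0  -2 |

-41

Expand along row 3:
  + (-3) · |5 -5; 2 -3| = (-3)·(-15 − (-10)) = 15
  + (-2) · |4 5; -4 2| = (-2)·(8 − (-20)) = -56
Sum: (15) + (-56) = -41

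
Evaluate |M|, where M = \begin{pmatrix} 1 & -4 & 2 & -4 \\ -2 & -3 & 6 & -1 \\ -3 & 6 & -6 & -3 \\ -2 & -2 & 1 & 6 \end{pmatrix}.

825

Expand along row 1:
  + (1) · M_11   where M_11 = det([-3 6 -1; 6 -6 -3; -2 1 6]) = -75
  − (-4) · M_12   where M_12 = det([-2 6 -1; -3 -6 -3; -2 1 6]) = 225
  + (2) · M_13   where M_13 = det([-2 -3 -1; -3 6 -3; -2 -2 6]) = -150
  − (-4) · M_14   where M_14 = det([-2 -3 6; -3 6 -6; -2 -2 1]) = 75
det = (+1)·(1)·(-75) + (-1)·(-4)·(225) + (+1)·(2)·(-150) + (-1)·(-4)·(75) = 825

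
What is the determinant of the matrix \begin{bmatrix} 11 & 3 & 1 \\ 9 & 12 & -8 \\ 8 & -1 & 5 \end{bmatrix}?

The determinant is 140.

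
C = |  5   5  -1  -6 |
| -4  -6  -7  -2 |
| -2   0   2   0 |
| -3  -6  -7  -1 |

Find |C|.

Expand along row 3 (it has 2 zeros):
  + (-2) · M_31   where M_31 = det([5 -1 -6; -6 -7 -2; -6 -7 -1]) = -41
  + (2) · M_33   where M_33 = det([5 5 -6; -4 -6 -2; -3 -6 -1]) = -56
det = (+1)·(-2)·(-41) + (+1)·(2)·(-56) = -30

-30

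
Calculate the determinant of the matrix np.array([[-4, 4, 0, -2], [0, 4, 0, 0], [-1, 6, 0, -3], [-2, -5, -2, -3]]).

80

Expand along row 2 (it has 3 zeros):
  + (4) · M_22   where M_22 = det([-4 0 -2; -1 0 -3; -2 -2 -3]) = 20
det = (+1)·(4)·(20) = 80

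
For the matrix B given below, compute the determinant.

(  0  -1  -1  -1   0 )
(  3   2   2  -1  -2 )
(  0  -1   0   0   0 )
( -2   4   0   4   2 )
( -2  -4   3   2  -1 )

-8

Expand along row 3 (it has 4 zeros):
  − (-1) · M_32   where M_32 = det([0 -1 -1 0; 3 2 -1 -2; -2 0 4 2; -2 3 2 -1]) = -8
det = (-1)·(-1)·(-8) = -8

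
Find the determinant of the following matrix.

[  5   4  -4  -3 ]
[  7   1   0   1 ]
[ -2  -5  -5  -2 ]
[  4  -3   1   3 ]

145

Expand along row 2 (it has 1 zero):
  − (7) · M_21   where M_21 = det([4 -4 -3; -5 -5 -2; -3 1 3]) = -76
  + (1) · M_22   where M_22 = det([5 -4 -3; -2 -5 -2; 4 1 3]) = -111
  + (1) · M_24   where M_24 = det([5 4 -4; -2 -5 -5; 4 -3 1]) = -276
det = (-1)·(7)·(-76) + (+1)·(1)·(-111) + (+1)·(1)·(-276) = 145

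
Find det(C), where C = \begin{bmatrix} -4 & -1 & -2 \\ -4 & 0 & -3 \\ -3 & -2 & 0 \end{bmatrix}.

|C| = -1

Expand along row 2:
  − (-4) · |-1 -2; -2 0| = −(-4)·(0 − 4) = -16
  − (-3) · |-4 -1; -3 -2| = −(-3)·(8 − 3) = 15
Sum: (-16) + (15) = -1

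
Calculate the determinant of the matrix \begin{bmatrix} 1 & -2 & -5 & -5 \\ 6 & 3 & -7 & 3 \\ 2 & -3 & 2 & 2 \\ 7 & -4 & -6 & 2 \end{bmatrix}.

The determinant is 346.

Expand along row 1:
  + (1) · M_11   where M_11 = det([3 -7 3; -3 2 2; -4 -6 2]) = 140
  − (-2) · M_12   where M_12 = det([6 -7 3; 2 2 2; 7 -6 2]) = -52
  + (-5) · M_13   where M_13 = det([6 3 3; 2 -3 2; 7 -4 2]) = 81
  − (-5) · M_14   where M_14 = det([6 3 -7; 2 -3 2; 7 -4 -6]) = 143
det = (+1)·(1)·(140) + (-1)·(-2)·(-52) + (+1)·(-5)·(81) + (-1)·(-5)·(143) = 346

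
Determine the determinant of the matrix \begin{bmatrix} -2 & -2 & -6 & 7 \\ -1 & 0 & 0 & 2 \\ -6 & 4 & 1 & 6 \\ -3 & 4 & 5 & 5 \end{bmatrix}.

Expand along row 2 (it has 2 zeros):
  − (-1) · M_21   where M_21 = det([-2 -6 7; 4 1 6; 4 5 5]) = 138
  + (2) · M_24   where M_24 = det([-2 -2 -6; -6 4 1; -3 4 5]) = -14
det = (-1)·(-1)·(138) + (+1)·(2)·(-14) = 110

110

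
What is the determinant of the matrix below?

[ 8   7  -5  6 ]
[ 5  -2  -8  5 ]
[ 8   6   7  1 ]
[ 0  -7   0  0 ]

The determinant is -525.

Expand along row 4 (it has 3 zeros):
  + (-7) · M_42   where M_42 = det([8 -5 6; 5 -8 5; 8 7 1]) = 75
det = (+1)·(-7)·(75) = -525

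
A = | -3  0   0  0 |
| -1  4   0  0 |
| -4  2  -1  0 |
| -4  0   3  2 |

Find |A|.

A is lower triangular, so det(A) is the product of the diagonal entries:
det = (-3) · (4) · (-1) · (2) = 24

det(A) = 24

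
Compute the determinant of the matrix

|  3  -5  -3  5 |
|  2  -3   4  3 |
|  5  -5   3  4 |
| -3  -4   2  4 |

161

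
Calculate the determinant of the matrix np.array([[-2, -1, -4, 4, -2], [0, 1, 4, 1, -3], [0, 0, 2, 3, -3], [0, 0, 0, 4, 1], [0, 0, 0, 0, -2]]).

The matrix is upper triangular, so the determinant is the product of the diagonal entries:
det = (-2) · (1) · (2) · (4) · (-2) = 32

32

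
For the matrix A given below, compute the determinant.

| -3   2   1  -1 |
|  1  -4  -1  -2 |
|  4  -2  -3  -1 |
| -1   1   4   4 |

|A| = 27

Expand along row 1:
  + (-3) · M_11   where M_11 = det([-4 -1 -2; -2 -3 -1; 1 4 4]) = 35
  − (2) · M_12   where M_12 = det([1 -1 -2; 4 -3 -1; -1 4 4]) = -19
  + (1) · M_13   where M_13 = det([1 -4 -2; 4 -2 -1; -1 1 4]) = 49
  − (-1) · M_14   where M_14 = det([1 -4 -1; 4 -2 -3; -1 1 4]) = 45
det = (+1)·(-3)·(35) + (-1)·(2)·(-19) + (+1)·(1)·(49) + (-1)·(-1)·(45) = 27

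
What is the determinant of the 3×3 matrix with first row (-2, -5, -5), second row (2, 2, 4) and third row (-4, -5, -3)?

32

Expand along column 1:
  + (-2) · |2 4; -5 -3| = (-2)·(-6 − (-20)) = -28
  − 2 · |-5 -5; -5 -3| = −2·(15 − 25) = 20
  + (-4) · |-5 -5; 2 4| = (-4)·(-20 − (-10)) = 40
Sum: (-28) + (20) + (40) = 32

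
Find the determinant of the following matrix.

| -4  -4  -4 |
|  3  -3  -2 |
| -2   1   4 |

The determinant is 84.

Expand along row 1:
  + (-4) · |-3 -2; 1 4| = (-4)·(-12 − (-2)) = 40
  − (-4) · |3 -2; -2 4| = −(-4)·(12 − 4) = 32
  + (-4) · |3 -3; -2 1| = (-4)·(3 − 6) = 12
Sum: (40) + (32) + (12) = 84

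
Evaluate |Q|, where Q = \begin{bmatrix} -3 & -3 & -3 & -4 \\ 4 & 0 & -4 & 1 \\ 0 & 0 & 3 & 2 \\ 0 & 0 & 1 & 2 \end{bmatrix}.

Q is block upper-triangular with a 2×2 block and a 2×2 block on the diagonal, so its determinant equals the product of the determinants of the diagonal blocks.
det of the 2×2 block = 12
det of the 2×2 block = 4
det = (12)·(4) = 48

The determinant is 48.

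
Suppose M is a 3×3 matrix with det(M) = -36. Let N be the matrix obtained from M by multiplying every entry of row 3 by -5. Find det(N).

Scaling one row by -5 multiplies the determinant by -5.
det(N) = (-5)·(-36) = 180

|N| = 180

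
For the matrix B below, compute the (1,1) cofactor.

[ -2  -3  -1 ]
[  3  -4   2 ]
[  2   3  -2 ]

2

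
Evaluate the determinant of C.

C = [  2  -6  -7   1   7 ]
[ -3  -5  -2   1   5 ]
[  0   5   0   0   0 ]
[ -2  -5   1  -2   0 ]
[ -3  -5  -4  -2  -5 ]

|C| = 3245

Expand along row 3 (it has 4 zeros):
  − (5) · M_32   where M_32 = det([2 -7 1 7; -3 -2 1 5; -2 1 -2 0; -3 -4 -2 -5]) = -649
det = (-1)·(5)·(-649) = 3245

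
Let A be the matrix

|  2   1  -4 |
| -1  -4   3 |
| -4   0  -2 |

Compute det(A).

det(A) = 66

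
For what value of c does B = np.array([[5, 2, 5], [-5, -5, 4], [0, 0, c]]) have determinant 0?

c = 0

Expanding along the row containing c, det(B) is linear in c: det(B) = (-15)·c + (0).
Set (-15)·c + (0) = 0  ⇒  (-15)·c = 0  ⇒  c = 0.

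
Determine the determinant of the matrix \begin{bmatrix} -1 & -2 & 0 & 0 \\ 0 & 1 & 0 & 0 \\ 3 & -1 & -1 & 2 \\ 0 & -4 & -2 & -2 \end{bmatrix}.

The matrix is block lower-triangular with a 2×2 block and a 2×2 block on the diagonal, so its determinant equals the product of the determinants of the diagonal blocks.
det of the 2×2 block = -1
det of the 2×2 block = 6
det = (-1)·(6) = -6

The determinant is -6.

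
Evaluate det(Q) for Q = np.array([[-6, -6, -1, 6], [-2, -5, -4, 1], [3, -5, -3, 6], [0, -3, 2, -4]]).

The determinant is -1529.

Expand along row 4 (it has 1 zero):
  + (-3) · M_42   where M_42 = det([-6 -1 6; -2 -4 1; 3 -3 6]) = 219
  − (2) · M_43   where M_43 = det([-6 -6 6; -2 -5 1; 3 -5 6]) = 210
  + (-4) · M_44   where M_44 = det([-6 -6 -1; -2 -5 -4; 3 -5 -3]) = 113
det = (+1)·(-3)·(219) + (-1)·(2)·(210) + (+1)·(-4)·(113) = -1529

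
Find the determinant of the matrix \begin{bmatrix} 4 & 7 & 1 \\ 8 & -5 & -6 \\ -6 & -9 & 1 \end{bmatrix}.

Expand along column 1:
  + 4 · |-5 -6; -9 1| = 4·(-5 − 54) = -236
  − 8 · |7 1; -9 1| = −8·(7 − (-9)) = -128
  + (-6) · |7 1; -5 -6| = (-6)·(-42 − (-5)) = 222
Sum: (-236) + (-128) + (222) = -142

The determinant is -142.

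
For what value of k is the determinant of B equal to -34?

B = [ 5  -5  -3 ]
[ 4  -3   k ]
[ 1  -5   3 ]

Expanding along the column containing k, det(B) is linear in k: det(B) = (20)·k + (66).
Set (20)·k + (66) = -34  ⇒  (20)·k = -100  ⇒  k = -5.

k = -5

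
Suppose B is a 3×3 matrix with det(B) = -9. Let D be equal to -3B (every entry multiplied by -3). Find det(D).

243

For a 3×3 matrix, det(-3B) = (-3)^3·det(B) = -27·det(B).
det(D) = (-27)·(-9) = 243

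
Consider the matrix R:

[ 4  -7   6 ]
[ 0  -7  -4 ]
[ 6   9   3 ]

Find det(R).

|R| = 480

Expand along row 2:
  + (-7) · |4 6; 6 3| = (-7)·(12 − 36) = 168
  − (-4) · |4 -7; 6 9| = −(-4)·(36 − (-42)) = 312
Sum: (168) + (312) = 480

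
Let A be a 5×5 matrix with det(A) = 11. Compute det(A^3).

The determinant is 1331.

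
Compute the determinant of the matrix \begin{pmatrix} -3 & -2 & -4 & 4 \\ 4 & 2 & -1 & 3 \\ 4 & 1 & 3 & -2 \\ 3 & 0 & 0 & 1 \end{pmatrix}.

The determinant is -15.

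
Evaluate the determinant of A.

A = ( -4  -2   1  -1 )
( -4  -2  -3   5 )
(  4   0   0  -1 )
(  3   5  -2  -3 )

Expand along row 3 (it has 2 zeros):
  + (4) · M_31   where M_31 = det([-2 1 -1; -2 -3 5; 5 -2 -3]) = -38
  − (-1) · M_34   where M_34 = det([-4 -2 1; -4 -2 -3; 3 5 -2]) = -56
det = (+1)·(4)·(-38) + (-1)·(-1)·(-56) = -208

-208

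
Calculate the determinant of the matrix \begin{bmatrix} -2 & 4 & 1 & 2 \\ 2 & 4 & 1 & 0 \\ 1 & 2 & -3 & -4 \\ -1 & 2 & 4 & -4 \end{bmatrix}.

The determinant is -504.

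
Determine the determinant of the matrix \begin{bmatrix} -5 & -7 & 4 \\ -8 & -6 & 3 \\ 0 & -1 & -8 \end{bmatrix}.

225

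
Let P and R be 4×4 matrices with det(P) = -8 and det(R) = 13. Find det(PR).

The determinant is -104.

det(PR) = det(P)·det(R) = (-8)·(13) = -104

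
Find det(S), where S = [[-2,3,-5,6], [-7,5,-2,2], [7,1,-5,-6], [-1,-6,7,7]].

95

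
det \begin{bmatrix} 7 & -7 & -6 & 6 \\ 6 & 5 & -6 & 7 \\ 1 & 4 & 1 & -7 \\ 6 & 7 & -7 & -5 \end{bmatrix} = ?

Expand along row 1:
  + (7) · M_11   where M_11 = det([5 -6 7; 4 1 -7; 7 -7 -5]) = -341
  − (-7) · M_12   where M_12 = det([6 -6 7; 1 1 -7; 6 -7 -5]) = -193
  + (-6) · M_13   where M_13 = det([6 5 7; 1 4 -7; 6 7 -5]) = -130
  − (6) · M_14   where M_14 = det([6 5 -6; 1 4 1; 6 7 -7]) = -43
det = (+1)·(7)·(-341) + (-1)·(-7)·(-193) + (+1)·(-6)·(-130) + (-1)·(6)·(-43) = -2700

-2700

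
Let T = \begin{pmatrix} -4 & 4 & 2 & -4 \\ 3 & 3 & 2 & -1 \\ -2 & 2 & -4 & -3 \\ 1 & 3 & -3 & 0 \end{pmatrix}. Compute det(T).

Expand along row 4 (it has 1 zero):
  − (1) · M_41   where M_41 = det([4 2 -4; 3 2 -1; 2 -4 -3]) = 38
  + (3) · M_42   where M_42 = det([-4 2 -4; 3 2 -1; -2 -4 -3]) = 94
  − (-3) · M_43   where M_43 = det([-4 4 -4; 3 3 -1; -2 2 -3]) = 24
det = (-1)·(1)·(38) + (+1)·(3)·(94) + (-1)·(-3)·(24) = 316

316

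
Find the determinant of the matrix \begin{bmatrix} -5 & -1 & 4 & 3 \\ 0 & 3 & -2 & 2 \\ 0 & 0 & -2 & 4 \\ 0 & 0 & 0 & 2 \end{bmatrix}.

The matrix is upper triangular, so the determinant is the product of the diagonal entries:
det = (-5) · (3) · (-2) · (2) = 60

60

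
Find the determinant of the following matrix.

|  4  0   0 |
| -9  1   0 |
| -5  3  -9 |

The matrix is lower triangular, so the determinant is the product of the diagonal entries:
det = (4) · (1) · (-9) = -36

-36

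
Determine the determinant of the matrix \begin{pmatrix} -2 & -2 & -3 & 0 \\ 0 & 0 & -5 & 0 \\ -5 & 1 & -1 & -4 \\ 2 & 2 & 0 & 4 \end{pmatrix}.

-240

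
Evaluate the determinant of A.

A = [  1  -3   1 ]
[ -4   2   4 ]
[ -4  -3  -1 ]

Expand along column 1:
  + 1 · |2 4; -3 -1| = 1·(-2 − (-12)) = 10
  − (-4) · |-3 1; -3 -1| = −(-4)·(3 − (-3)) = 24
  + (-4) · |-3 1; 2 4| = (-4)·(-12 − 2) = 56
Sum: (10) + (24) + (56) = 90

90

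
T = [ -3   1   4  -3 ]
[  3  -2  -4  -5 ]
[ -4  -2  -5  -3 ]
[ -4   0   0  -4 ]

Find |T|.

|T| = 112

Expand along row 4 (it has 2 zeros):
  − (-4) · M_41   where M_41 = det([1 4 -3; -2 -4 -5; -2 -5 -3]) = -3
  + (-4) · M_44   where M_44 = det([-3 1 4; 3 -2 -4; -4 -2 -5]) = -31
det = (-1)·(-4)·(-3) + (+1)·(-4)·(-31) = 112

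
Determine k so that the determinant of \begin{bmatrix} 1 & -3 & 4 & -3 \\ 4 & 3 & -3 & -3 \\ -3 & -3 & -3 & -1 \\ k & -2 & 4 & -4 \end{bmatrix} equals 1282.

k = -8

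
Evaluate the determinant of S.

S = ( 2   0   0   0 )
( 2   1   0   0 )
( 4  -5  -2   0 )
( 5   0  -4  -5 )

S is lower triangular, so det(S) is the product of the diagonal entries:
det = (2) · (1) · (-2) · (-5) = 20

20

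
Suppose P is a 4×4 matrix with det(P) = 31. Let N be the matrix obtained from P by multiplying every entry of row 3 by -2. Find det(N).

Scaling one row by -2 multiplies the determinant by -2.
det(N) = (-2)·(31) = -62

det(N) = -62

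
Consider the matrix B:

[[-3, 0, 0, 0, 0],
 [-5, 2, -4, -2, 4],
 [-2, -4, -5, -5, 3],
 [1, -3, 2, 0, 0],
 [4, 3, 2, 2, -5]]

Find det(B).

186

Expand along row 1 (it has 4 zeros):
  + (-3) · M_11   where M_11 = det([2 -4 -2 4; -4 -5 -5 3; -3 2 0 0; 3 2 2 -5]) = -62
det = (+1)·(-3)·(-62) = 186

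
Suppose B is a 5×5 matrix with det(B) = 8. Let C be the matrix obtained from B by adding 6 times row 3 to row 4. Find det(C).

The determinant is 8.

Adding a multiple of one row to another leaves the determinant unchanged.
det(C) = (1)·(8) = 8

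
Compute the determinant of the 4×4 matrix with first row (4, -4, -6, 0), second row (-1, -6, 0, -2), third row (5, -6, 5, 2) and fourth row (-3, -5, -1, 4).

Expand along row 1 (it has 1 zero):
  + (4) · M_11   where M_11 = det([-6 0 -2; -6 5 2; -5 -1 4]) = -194
  − (-4) · M_12   where M_12 = det([-1 0 -2; 5 5 2; -3 -1 4]) = -42
  + (-6) · M_13   where M_13 = det([-1 -6 -2; 5 -6 2; -3 -5 4]) = 256
det = (+1)·(4)·(-194) + (-1)·(-4)·(-42) + (+1)·(-6)·(256) = -2480

The determinant is -2480.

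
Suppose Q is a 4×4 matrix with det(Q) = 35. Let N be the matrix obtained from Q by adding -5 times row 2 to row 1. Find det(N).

Adding a multiple of one row to another leaves the determinant unchanged.
det(N) = (1)·(35) = 35

35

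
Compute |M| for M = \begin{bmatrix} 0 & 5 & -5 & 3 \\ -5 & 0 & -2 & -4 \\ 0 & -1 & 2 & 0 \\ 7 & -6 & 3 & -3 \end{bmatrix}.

|M| = -38

Expand along row 3 (it has 2 zeros):
  − (-1) · M_32   where M_32 = det([0 -5 3; -5 -2 -4; 7 3 -3]) = 212
  + (2) · M_33   where M_33 = det([0 5 3; -5 0 -4; 7 -6 -3]) = -125
det = (-1)·(-1)·(212) + (+1)·(2)·(-125) = -38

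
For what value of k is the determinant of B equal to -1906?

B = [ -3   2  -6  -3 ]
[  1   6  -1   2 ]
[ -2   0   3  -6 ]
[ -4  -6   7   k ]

3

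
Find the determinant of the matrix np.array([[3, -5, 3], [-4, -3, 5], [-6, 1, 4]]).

Expand along column 1:
  + 3 · |-3 5; 1 4| = 3·(-12 − 5) = -51
  − (-4) · |-5 3; 1 4| = −(-4)·(-20 − 3) = -92
  + (-6) · |-5 3; -3 5| = (-6)·(-25 − (-9)) = 96
Sum: (-51) + (-92) + (96) = -47

-47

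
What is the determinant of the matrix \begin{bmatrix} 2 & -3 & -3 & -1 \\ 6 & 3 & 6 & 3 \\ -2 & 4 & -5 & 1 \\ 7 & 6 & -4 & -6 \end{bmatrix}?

Expand along row 1:
  + (2) · M_11   where M_11 = det([3 6 3; 4 -5 1; 6 -4 -6]) = 324
  − (-3) · M_12   where M_12 = det([6 6 3; -2 -5 1; 7 -4 -6]) = 303
  + (-3) · M_13   where M_13 = det([6 3 3; -2 4 1; 7 6 -6]) = -315
  − (-1) · M_14   where M_14 = det([6 3 6; -2 4 -5; 7 6 -4]) = -285
det = (+1)·(2)·(324) + (-1)·(-3)·(303) + (+1)·(-3)·(-315) + (-1)·(-1)·(-285) = 2217

2217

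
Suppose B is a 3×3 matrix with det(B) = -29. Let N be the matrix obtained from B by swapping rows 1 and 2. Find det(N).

29

Swapping two rows multiplies the determinant by −1.
det(N) = (-1)·(-29) = 29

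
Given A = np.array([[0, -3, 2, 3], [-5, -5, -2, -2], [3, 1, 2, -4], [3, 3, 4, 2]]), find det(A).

Expand along row 1 (it has 1 zero):
  − (-3) · M_12   where M_12 = det([-5 -2 -2; 3 2 -4; 3 4 2]) = -76
  + (2) · M_13   where M_13 = det([-5 -5 -2; 3 1 -4; 3 3 2]) = 8
  − (3) · M_14   where M_14 = det([-5 -5 -2; 3 1 2; 3 3 4]) = 28
det = (-1)·(-3)·(-76) + (+1)·(2)·(8) + (-1)·(3)·(28) = -296

|A| = -296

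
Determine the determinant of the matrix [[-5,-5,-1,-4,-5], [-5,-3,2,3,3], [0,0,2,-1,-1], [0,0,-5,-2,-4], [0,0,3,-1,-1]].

The determinant is -20.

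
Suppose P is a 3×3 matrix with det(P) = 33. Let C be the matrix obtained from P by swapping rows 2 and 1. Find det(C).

The determinant is -33.

Swapping two rows multiplies the determinant by −1.
det(C) = (-1)·(33) = -33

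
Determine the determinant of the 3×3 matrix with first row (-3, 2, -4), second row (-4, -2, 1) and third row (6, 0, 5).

Expand along row 3:
  + 6 · |2 -4; -2 1| = 6·(2 − 8) = -36
  + 5 · |-3 2; -4 -2| = 5·(6 − (-8)) = 70
Sum: (-36) + (70) = 34

34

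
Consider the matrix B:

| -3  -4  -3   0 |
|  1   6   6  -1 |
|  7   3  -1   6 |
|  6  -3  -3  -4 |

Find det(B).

Expand along row 1 (it has 1 zero):
  + (-3) · M_11   where M_11 = det([6 6 -1; 3 -1 6; -3 -3 -4]) = 108
  − (-4) · M_12   where M_12 = det([1 6 -1; 7 -1 6; 6 -3 -4]) = 421
  + (-3) · M_13   where M_13 = det([1 6 -1; 7 3 6; 6 -3 -4]) = 429
det = (+1)·(-3)·(108) + (-1)·(-4)·(421) + (+1)·(-3)·(429) = 73

73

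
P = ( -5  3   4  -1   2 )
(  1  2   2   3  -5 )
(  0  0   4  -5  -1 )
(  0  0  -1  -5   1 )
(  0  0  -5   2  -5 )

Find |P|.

P is block upper-triangular with a 2×2 block and a 3×3 block on the diagonal, so its determinant equals the product of the determinants of the diagonal blocks.
det of the 2×2 block = -13
det of the 3×3 block = 169
det = (-13)·(169) = -2197

-2197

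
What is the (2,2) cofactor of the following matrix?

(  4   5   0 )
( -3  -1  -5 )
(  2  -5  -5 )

Delete row 2 and column 2; the remaining 2×2 submatrix is [4 0; 2 -5].
Its determinant is 4·(-5) − 0·2 = -20.
The cofactor carries sign (−1)^(2+2) = +1, so C_{2,2} = +(-20) = -20.

The cofactor is -20.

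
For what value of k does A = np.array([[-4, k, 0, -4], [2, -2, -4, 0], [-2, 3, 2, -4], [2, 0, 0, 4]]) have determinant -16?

Expanding along the row containing k, det(A) is linear in k: det(A) = (-16)·k + (-64).
Set (-16)·k + (-64) = -16  ⇒  (-16)·k = 48  ⇒  k = -3.

k = -3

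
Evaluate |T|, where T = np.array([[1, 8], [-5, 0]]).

det(T) = 1·0 − 8·(-5) = 0 − (-40) = 40

The determinant is 40.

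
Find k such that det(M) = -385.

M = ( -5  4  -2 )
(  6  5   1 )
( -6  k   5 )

k = 8

Expanding along the column containing k, det(M) is linear in k: det(M) = (-7)·k + (-329).
Set (-7)·k + (-329) = -385  ⇒  (-7)·k = -56  ⇒  k = 8.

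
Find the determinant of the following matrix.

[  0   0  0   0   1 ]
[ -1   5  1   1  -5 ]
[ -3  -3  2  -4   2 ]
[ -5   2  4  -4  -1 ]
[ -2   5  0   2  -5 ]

8

Expand along row 1 (it has 4 zeros):
  + (1) · M_15   where M_15 = det([-1 5 1 1; -3 -3 2 -4; -5 2 4 -4; -2 5 0 2]) = 8
det = (+1)·(1)·(8) = 8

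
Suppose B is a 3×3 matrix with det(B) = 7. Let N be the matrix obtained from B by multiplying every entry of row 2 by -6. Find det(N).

|N| = -42

Scaling one row by -6 multiplies the determinant by -6.
det(N) = (-6)·(7) = -42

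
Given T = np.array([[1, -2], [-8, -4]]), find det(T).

det(T) = 1·(-4) − (-2)·(-8) = -4 − 16 = -20

-20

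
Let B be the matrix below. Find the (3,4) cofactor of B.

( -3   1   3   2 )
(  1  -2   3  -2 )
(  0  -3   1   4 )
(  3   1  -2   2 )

The cofactor is -29.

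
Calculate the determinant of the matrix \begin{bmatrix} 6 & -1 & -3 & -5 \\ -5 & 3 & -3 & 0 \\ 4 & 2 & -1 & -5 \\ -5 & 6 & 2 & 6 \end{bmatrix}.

Expand along row 2 (it has 1 zero):
  − (-5) · M_21   where M_21 = det([-1 -3 -5; 2 -1 -5; 6 2 6]) = 72
  + (3) · M_22   where M_22 = det([6 -3 -5; 4 -1 -5; -5 2 6]) = 6
  − (-3) · M_23   where M_23 = det([6 -1 -5; 4 2 -5; -5 6 6]) = 81
det = (-1)·(-5)·(72) + (+1)·(3)·(6) + (-1)·(-3)·(81) = 621

621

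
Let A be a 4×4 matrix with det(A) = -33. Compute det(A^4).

1185921

det(A^4) = (det A)^4 = (-33)^4 = 1185921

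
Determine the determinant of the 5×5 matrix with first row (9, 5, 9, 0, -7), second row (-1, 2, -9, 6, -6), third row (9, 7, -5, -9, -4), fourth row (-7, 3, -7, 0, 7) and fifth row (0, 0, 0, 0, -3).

Expand along row 5 (it has 4 zeros):
  + (-3) · M_55   where M_55 = det([9 5 9 0; -1 2 -9 6; 9 7 -5 -9; -7 3 -7 0]) = 9672
det = (+1)·(-3)·(9672) = -29016

-29016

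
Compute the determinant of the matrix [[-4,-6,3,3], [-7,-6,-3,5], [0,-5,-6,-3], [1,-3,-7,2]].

Expand along row 3 (it has 1 zero):
  − (-5) · M_32   where M_32 = det([-4 3 3; -7 -3 5; 1 -7 2]) = 97
  + (-6) · M_33   where M_33 = det([-4 -6 3; -7 -6 5; 1 -3 2]) = -45
  − (-3) · M_34   where M_34 = det([-4 -6 3; -7 -6 -3; 1 -3 -7]) = 261
det = (-1)·(-5)·(97) + (+1)·(-6)·(-45) + (-1)·(-3)·(261) = 1538

The determinant is 1538.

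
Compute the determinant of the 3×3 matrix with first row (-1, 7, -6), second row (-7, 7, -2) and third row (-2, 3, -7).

Expand along row 1:
  + (-1) · |7 -2; 3 -7| = (-1)·(-49 − (-6)) = 43
  − 7 · |-7 -2; -2 -7| = −7·(49 − 4) = -315
  + (-6) · |-7 7; -2 3| = (-6)·(-21 − (-14)) = 42
Sum: (43) + (-315) + (42) = -230

The determinant is -230.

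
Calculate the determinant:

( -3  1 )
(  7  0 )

The determinant is -7.

det = (-3)·0 − 1·7 = 0 − 7 = -7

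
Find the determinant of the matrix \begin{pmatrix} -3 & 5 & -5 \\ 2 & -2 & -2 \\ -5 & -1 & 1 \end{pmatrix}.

112

Expand along column 1:
  + (-3) · |-2 -2; -1 1| = (-3)·(-2 − 2) = 12
  − 2 · |5 -5; -1 1| = −2·(5 − 5) = 0
  + (-5) · |5 -5; -2 -2| = (-5)·(-10 − 10) = 100
Sum: (12) + (0) + (100) = 112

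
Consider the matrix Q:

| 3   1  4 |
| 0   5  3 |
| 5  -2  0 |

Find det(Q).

-67

Expand along row 2:
  + 5 · |3 4; 5 0| = 5·(0 − 20) = -100
  − 3 · |3 1; 5 -2| = −3·(-6 − 5) = 33
Sum: (-100) + (33) = -67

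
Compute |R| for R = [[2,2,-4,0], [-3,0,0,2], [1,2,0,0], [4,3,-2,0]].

Expand along column 4 (it has 3 zeros):
  + (2) · M_24   where M_24 = det([2 2 -4; 1 2 0; 4 3 -2]) = 16
det = (+1)·(2)·(16) = 32

det(R) = 32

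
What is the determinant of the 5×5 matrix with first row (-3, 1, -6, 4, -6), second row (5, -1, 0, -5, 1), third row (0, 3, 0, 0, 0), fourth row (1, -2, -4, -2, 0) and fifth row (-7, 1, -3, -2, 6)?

Expand along row 3 (it has 4 zeros):
  − (3) · M_32   where M_32 = det([-3 -6 4 -6; 5 0 -5 1; 1 -4 -2 0; -7 -3 -2 6]) = 464
det = (-1)·(3)·(464) = -1392

The determinant is -1392.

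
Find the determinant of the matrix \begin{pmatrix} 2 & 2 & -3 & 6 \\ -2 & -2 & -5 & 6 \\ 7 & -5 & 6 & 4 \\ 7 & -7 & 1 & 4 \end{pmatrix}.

1688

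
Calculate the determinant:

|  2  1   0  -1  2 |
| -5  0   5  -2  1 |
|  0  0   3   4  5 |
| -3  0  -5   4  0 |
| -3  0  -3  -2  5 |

The determinant is 2052.

Expand along column 2 (it has 4 zeros):
  − (1) · M_12   where M_12 = det([-5 5 -2 1; 0 3 4 5; -3 -5 4 0; -3 -3 -2 5]) = -2052
det = (-1)·(1)·(-2052) = 2052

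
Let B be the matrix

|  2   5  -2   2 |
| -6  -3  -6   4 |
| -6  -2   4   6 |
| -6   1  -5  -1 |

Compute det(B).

|B| = -2340

Expand along row 1:
  + (2) · M_11   where M_11 = det([-3 -6 4; -2 4 6; 1 -5 -1]) = -78
  − (5) · M_12   where M_12 = det([-6 -6 4; -6 4 6; -6 -5 -1]) = 312
  + (-2) · M_13   where M_13 = det([-6 -3 4; -6 -2 6; -6 1 -1]) = 78
  − (2) · M_14   where M_14 = det([-6 -3 -6; -6 -2 4; -6 1 -5]) = 234
det = (+1)·(2)·(-78) + (-1)·(5)·(312) + (+1)·(-2)·(78) + (-1)·(2)·(234) = -2340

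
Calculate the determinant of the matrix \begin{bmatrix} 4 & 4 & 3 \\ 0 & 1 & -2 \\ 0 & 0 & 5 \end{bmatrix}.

The matrix is upper triangular, so the determinant is the product of the diagonal entries:
det = (4) · (1) · (5) = 20

20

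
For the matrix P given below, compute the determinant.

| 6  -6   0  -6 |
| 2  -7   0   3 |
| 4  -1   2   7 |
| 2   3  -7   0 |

Expand along column 3 (it has 2 zeros):
  + (2) · M_33   where M_33 = det([6 -6 -6; 2 -7 3; 2 3 0]) = -210
  − (-7) · M_43   where M_43 = det([6 -6 -6; 2 -7 3; 4 -1 7]) = -420
det = (+1)·(2)·(-210) + (-1)·(-7)·(-420) = -3360

-3360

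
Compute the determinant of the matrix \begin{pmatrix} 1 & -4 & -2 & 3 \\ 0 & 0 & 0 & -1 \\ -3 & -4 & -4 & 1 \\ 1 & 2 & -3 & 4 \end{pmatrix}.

Expand along row 2 (it has 3 zeros):
  + (-1) · M_24   where M_24 = det([1 -4 -2; -3 -4 -4; 1 2 -3]) = 76
det = (+1)·(-1)·(76) = -76

-76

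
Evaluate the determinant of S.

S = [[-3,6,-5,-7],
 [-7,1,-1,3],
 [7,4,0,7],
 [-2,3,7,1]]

det(S) = -5963

Expand along row 3 (it has 1 zero):
  + (7) · M_31   where M_31 = det([6 -5 -7; 1 -1 3; 3 7 1]) = -242
  − (4) · M_32   where M_32 = det([-3 -5 -7; -7 -1 3; -2 7 1]) = 418
  − (7) · M_34   where M_34 = det([-3 6 -5; -7 1 -1; -2 3 7]) = 371
det = (+1)·(7)·(-242) + (-1)·(4)·(418) + (-1)·(7)·(371) = -5963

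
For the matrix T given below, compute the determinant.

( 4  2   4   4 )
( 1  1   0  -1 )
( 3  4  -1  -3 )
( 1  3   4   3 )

Expand along row 2 (it has 1 zero):
  − (1) · M_21   where M_21 = det([2 4 4; 4 -1 -3; 3 4 3]) = 10
  + (1) · M_22   where M_22 = det([4 4 4; 3 -1 -3; 1 4 3]) = 40
  + (-1) · M_24   where M_24 = det([4 2 4; 3 4 -1; 1 3 4]) = 70
det = (-1)·(1)·(10) + (+1)·(1)·(40) + (+1)·(-1)·(70) = -40

The determinant is -40.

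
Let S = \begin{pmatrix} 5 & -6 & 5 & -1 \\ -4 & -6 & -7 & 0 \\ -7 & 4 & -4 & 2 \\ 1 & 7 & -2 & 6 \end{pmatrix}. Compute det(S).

Expand along row 2 (it has 1 zero):
  − (-4) · M_21   where M_21 = det([-6 5 -1; 4 -4 2; 7 -2 6]) = 50
  + (-6) · M_22   where M_22 = det([5 5 -1; -7 -4 2; 1 -2 6]) = 102
  − (-7) · M_23   where M_23 = det([5 -6 -1; -7 4 2; 1 7 6]) = -161
det = (-1)·(-4)·(50) + (+1)·(-6)·(102) + (-1)·(-7)·(-161) = -1539

|S| = -1539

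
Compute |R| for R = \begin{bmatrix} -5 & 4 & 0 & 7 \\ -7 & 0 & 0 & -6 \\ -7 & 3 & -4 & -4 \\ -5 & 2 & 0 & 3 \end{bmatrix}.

Expand along column 3 (it has 3 zeros):
  + (-4) · M_33   where M_33 = det([-5 4 7; -7 0 -6; -5 2 3]) = 46
det = (+1)·(-4)·(46) = -184

-184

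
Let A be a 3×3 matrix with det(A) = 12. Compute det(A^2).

144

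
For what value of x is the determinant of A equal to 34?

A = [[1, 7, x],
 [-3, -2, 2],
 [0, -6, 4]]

Expanding along the row containing x, det(A) is linear in x: det(A) = (18)·x + (88).
Set (18)·x + (88) = 34  ⇒  (18)·x = -54  ⇒  x = -3.

x = -3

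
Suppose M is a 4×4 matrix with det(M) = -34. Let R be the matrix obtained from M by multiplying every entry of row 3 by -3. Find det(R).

102

Scaling one row by -3 multiplies the determinant by -3.
det(R) = (-3)·(-34) = 102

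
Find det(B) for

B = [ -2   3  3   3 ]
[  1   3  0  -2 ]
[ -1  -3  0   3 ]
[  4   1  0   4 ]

33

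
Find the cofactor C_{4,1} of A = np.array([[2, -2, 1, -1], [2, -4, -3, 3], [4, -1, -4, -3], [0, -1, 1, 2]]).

70

Delete row 4 and column 1; the remaining 3×3 submatrix is [-2 1 -1; -4 -3 3; -1 -4 -3].
Its determinant is -70.
The cofactor carries sign (−1)^(4+1) = −1, so C_{4,1} = −(-70) = 70.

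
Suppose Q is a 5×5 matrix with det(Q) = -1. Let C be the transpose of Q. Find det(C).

The determinant is -1.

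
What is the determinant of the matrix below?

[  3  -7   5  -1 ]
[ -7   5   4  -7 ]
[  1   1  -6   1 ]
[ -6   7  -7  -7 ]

-16

Expand along row 1:
  + (3) · M_11   where M_11 = det([5 4 -7; 1 -6 1; 7 -7 -7]) = 56
  − (-7) · M_12   where M_12 = det([-7 4 -7; 1 -6 1; -6 -7 -7]) = -38
  + (5) · M_13   where M_13 = det([-7 5 -7; 1 1 1; -6 7 -7]) = 12
  − (-1) · M_14   where M_14 = det([-7 5 4; 1 1 -6; -6 7 -7]) = 22
det = (+1)·(3)·(56) + (-1)·(-7)·(-38) + (+1)·(5)·(12) + (-1)·(-1)·(22) = -16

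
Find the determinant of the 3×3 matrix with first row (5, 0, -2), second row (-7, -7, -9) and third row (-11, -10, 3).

-541

Expand along row 1:
  + 5 · |-7 -9; -10 3| = 5·(-21 − 90) = -555
  + (-2) · |-7 -7; -11 -10| = (-2)·(70 − 77) = 14
Sum: (-555) + (14) = -541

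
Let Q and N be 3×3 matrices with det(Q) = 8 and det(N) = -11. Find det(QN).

det(QN) = det(Q)·det(N) = (8)·(-11) = -88

The determinant is -88.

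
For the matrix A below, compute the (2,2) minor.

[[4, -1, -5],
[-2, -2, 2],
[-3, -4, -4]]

Delete row 2 and column 2; the remaining 2×2 submatrix is [4 -5; -3 -4].
Its determinant is 4·(-4) − (-5)·(-3) = -31.

The minor is -31.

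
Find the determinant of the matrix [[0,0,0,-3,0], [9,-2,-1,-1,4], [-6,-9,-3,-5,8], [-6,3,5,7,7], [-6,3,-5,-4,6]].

The determinant is -30726.

Expand along row 1 (it has 4 zeros):
  − (-3) · M_14   where M_14 = det([9 -2 -1 4; -6 -9 -3 8; -6 3 5 7; -6 3 -5 6]) = -10242
det = (-1)·(-3)·(-10242) = -30726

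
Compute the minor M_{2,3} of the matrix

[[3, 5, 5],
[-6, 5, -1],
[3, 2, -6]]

-9

Delete row 2 and column 3; the remaining 2×2 submatrix is [3 5; 3 2].
Its determinant is 3·2 − 5·3 = -9.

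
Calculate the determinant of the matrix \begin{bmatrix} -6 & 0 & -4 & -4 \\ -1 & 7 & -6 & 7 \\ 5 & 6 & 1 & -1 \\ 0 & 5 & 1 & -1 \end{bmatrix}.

Expand along row 1 (it has 1 zero):
  + (-6) · M_11   where M_11 = det([7 -6 7; 6 1 -1; 5 1 -1]) = 1
  + (-4) · M_13   where M_13 = det([-1 7 7; 5 6 -1; 0 5 -1]) = 211
  − (-4) · M_14   where M_14 = det([-1 7 -6; 5 6 1; 0 5 1]) = -186
det = (+1)·(-6)·(1) + (+1)·(-4)·(211) + (-1)·(-4)·(-186) = -1594

-1594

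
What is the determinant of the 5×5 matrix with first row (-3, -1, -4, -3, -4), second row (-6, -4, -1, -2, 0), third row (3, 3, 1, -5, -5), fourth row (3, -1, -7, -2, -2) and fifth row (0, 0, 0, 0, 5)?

Expand along row 5 (it has 4 zeros):
  + (5) · M_55   where M_55 = det([-3 -1 -4 -3; -6 -4 -1 -2; 3 3 1 -5; 3 -1 -7 -2]) = -648
det = (+1)·(5)·(-648) = -3240

The determinant is -3240.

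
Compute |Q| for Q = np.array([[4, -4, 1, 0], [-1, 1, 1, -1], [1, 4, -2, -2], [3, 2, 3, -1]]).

det(Q) = -115

Expand along row 1 (it has 1 zero):
  + (4) · M_11   where M_11 = det([1 1 -1; 4 -2 -2; 2 3 -1]) = -8
  − (-4) · M_12   where M_12 = det([-1 1 -1; 1 -2 -2; 3 3 -1]) = -22
  + (1) · M_13   where M_13 = det([-1 1 -1; 1 4 -2; 3 2 -1]) = 5
det = (+1)·(4)·(-8) + (-1)·(-4)·(-22) + (+1)·(1)·(5) = -115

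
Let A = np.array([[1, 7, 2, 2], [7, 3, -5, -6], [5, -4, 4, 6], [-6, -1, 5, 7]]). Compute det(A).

det(A) = -507

Expand along row 1:
  + (1) · M_11   where M_11 = det([3 -5 -6; -4 4 6; -1 5 7]) = -20
  − (7) · M_12   where M_12 = det([7 -5 -6; 5 4 6; -6 5 7]) = 47
  + (2) · M_13   where M_13 = det([7 3 -6; 5 -4 6; -6 -1 7]) = -193
  − (2) · M_14   where M_14 = det([7 3 -5; 5 -4 4; -6 -1 5]) = -114
det = (+1)·(1)·(-20) + (-1)·(7)·(47) + (+1)·(2)·(-193) + (-1)·(2)·(-114) = -507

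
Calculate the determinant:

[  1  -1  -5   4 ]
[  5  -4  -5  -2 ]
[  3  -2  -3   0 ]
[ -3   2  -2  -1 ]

58

Expand along row 3 (it has 1 zero):
  + (3) · M_31   where M_31 = det([-1 -5 4; -4 -5 -2; 2 -2 -1]) = 111
  − (-2) · M_32   where M_32 = det([1 -5 4; 5 -5 -2; -3 -2 -1]) = -154
  + (-3) · M_33   where M_33 = det([1 -1 4; 5 -4 -2; -3 2 -1]) = -11
det = (+1)·(3)·(111) + (-1)·(-2)·(-154) + (+1)·(-3)·(-11) = 58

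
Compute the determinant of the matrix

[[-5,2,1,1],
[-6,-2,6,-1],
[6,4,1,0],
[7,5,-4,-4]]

Expand along row 3 (it has 1 zero):
  + (6) · M_31   where M_31 = det([2 1 1; -2 6 -1; 5 -4 -4]) = -91
  − (4) · M_32   where M_32 = det([-5 1 1; -6 6 -1; 7 -4 -4]) = 91
  + (1) · M_33   where M_33 = det([-5 2 1; -6 -2 -1; 7 5 -4]) = -143
det = (+1)·(6)·(-91) + (-1)·(4)·(91) + (+1)·(1)·(-143) = -1053

-1053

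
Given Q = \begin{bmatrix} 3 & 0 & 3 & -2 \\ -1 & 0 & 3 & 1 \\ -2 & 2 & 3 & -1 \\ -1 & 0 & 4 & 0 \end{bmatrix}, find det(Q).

26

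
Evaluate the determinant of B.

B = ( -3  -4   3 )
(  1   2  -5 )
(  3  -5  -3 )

108

Expand along column 1:
  + (-3) · |2 -5; -5 -3| = (-3)·(-6 − 25) = 93
  − 1 · |-4 3; -5 -3| = −1·(12 − (-15)) = -27
  + 3 · |-4 3; 2 -5| = 3·(20 − 6) = 42
Sum: (93) + (-27) + (42) = 108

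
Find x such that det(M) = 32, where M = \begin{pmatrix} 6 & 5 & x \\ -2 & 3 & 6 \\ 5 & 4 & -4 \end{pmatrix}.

Expanding along the column containing x, det(M) is linear in x: det(M) = (-23)·x + (-106).
Set (-23)·x + (-106) = 32  ⇒  (-23)·x = 138  ⇒  x = -6.

-6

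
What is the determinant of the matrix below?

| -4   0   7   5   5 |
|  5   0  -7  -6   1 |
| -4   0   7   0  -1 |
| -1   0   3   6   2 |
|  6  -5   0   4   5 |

-1735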